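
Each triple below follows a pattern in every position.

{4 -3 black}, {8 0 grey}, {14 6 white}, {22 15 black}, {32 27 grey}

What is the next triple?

{44 42 white}

First coordinate goes 4, 8, 14, 22, 32 → 44 (differences are 4, 6, 8, … (increasing by 2 each time)).
Second coordinate: differences are 3, 6, 9, … (increasing by 3 each time), so -3, 0, 6, 15, 27 → 42.
For the shade, repeats black → grey → white: black, grey, white, black, grey → white.
So the next triple is {44 42 white}.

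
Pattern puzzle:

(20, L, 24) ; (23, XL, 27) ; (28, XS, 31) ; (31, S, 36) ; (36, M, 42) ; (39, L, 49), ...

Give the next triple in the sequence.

First component: alternating steps +3, +5, +3, +5, …, so 20, 23, 28, 31, 36, 39 → 44.
Size: L, XL, XS, S, M, L → XL (repeats L → XL → XS → S → M).
Third component goes 24, 27, 31, 36, 42, 49 → 57 (differences are 3, 4, 5, … (increasing by 1 each time)).
Putting it together: (44, XL, 57).

(44, XL, 57)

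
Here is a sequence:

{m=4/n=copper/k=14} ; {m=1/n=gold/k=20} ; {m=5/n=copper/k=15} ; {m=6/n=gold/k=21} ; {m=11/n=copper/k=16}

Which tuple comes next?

M — each term is the sum of the two before it: 4, 1, 5, 6, 11 → 17.
For the n, alternates copper ↔ gold: copper, gold, copper, gold, copper → gold.
K — alternating steps +6, −5, +6, −5, …: 14, 20, 15, 21, 16 → 22.
Combining the parts gives {m=17/n=gold/k=22}.

{m=17/n=gold/k=22}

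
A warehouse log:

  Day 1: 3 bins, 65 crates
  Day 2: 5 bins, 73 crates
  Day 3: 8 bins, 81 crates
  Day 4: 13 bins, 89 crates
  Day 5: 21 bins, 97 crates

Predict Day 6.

34 bins, 105 crates

Bins goes 3, 5, 8, 13, 21 → 34 (each term is the sum of the two before it).
Crates: 65, 73, 81, 89, 97 → 105 (+8 each step).
Putting it together: 34 bins, 105 crates.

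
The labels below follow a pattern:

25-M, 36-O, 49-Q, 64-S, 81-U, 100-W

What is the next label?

First component: perfect squares: 5², 6², 7², …; 25, 36, 49, 64, 81, 100 → 121.
Letter: letters move forward 2 places in the alphabet, so M, O, Q, S, U, W → Y.
So the next label is 121-Y.

121-Y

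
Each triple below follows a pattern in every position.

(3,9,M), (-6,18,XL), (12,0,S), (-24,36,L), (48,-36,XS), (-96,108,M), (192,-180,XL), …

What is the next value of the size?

S

First slot: ×(-2) each step, so 3, -6, 12, -24, 48, -96, 192 → -384.
Second slot goes 9, 18, 0, 36, -36, 108, -180 → 396 (together with the first slot always sums to 12).
Size: M, XL, S, L, XS, M, XL → S (repeats M → XL → S → L → XS).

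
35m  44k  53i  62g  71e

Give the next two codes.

80c then 89a

First component goes 35, 44, 53, 62, 71 → 80 → 89 (+9 each step).
For the letter, letters move back 2 places in the alphabet: m, k, i, g, e → c → a.
So the next two codes are 80c and 89a.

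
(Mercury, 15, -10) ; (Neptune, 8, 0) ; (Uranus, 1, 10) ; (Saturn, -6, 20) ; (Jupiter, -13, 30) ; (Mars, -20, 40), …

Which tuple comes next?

(Earth, -27, 50)

Planet: runs backward through the planets Mercury→Neptune; Mercury, Neptune, Uranus, Saturn, Jupiter, Mars → Earth.
Second part: −7 each step; 15, 8, 1, -6, -13, -20 → -27.
Third part: -10, 0, 10, 20, 30, 40 → 50 (+10 each step).
So the next tuple is (Earth, -27, 50).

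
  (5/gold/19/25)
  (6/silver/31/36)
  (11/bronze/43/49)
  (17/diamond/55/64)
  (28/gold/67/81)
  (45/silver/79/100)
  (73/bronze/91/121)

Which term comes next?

For the first entry, each term is the sum of the two before it: 5, 6, 11, 17, 28, 45, 73 → 118.
Rank: gold, silver, bronze, diamond, gold, silver, bronze → diamond (repeats gold → silver → bronze → diamond).
Third entry goes 19, 31, 43, 55, 67, 79, 91 → 103 (+12 each step).
Fourth entry: 25, 36, 49, 64, 81, 100, 121 → 144 (perfect squares: 5², 6², 7², …).
Putting it together: (118/diamond/103/144).

(118/diamond/103/144)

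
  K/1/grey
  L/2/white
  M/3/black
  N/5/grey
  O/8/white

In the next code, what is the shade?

Letter: K, L, M, N, O → P (letters move forward 1 place in the alphabet).
Second component: each term is the sum of the two before it; 1, 2, 3, 5, 8 → 13.
For the shade, repeats grey → white → black: grey, white, black, grey, white → black.

black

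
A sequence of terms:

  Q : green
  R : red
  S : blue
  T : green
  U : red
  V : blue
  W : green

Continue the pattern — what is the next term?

X : red

Letter — letters move forward 1 place in the alphabet: Q, R, S, T, U, V, W → X.
Colour: repeats green → red → blue; green, red, blue, green, red, blue, green → red.
Putting it together: X : red.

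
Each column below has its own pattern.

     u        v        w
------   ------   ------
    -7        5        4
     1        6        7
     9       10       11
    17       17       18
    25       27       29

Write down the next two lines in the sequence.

Column u — +8 each step: -7, 1, 9, 17, 25 → 33 → 41.
Column v — differences are 1, 4, 7, … (increasing by 3 each time): 5, 6, 10, 17, 27 → 40 → 56.
Column w: each term is the sum of the two before it; 4, 7, 11, 18, 29 → 47 → 76.
So the next two lines are 33  40  47 and 41  56  76.

33  40  47; 41  56  76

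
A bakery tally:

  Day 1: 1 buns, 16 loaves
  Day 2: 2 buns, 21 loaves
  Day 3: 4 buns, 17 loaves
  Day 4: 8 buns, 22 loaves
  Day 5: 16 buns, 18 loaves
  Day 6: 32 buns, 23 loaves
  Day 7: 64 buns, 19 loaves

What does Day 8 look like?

128 buns, 24 loaves

Buns: ×2 each step, so 1, 2, 4, 8, 16, 32, 64 → 128.
For the loaves, alternating steps +5, −4, +5, −4, …: 16, 21, 17, 22, 18, 23, 19 → 24.
Putting it together: 128 buns, 24 loaves.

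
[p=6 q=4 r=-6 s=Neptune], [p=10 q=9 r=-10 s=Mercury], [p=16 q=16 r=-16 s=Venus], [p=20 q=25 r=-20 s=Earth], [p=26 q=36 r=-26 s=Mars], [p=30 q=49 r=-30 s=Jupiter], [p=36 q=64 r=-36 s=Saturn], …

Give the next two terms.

P: alternating steps +4, +6, +4, +6, …; 6, 10, 16, 20, 26, 30, 36 → 40 → 46.
For the q, perfect squares: 2², 3², 4², …: 4, 9, 16, 25, 36, 49, 64 → 81 → 100.
R goes -6, -10, -16, -20, -26, -30, -36 → -40 → -46 (always the negative of the p).
S: Neptune, Mercury, Venus, Earth, Mars, Jupiter, Saturn → Uranus → Neptune (runs through the planets Mercury→Neptune).
Putting the parts together: [p=40 q=81 r=-40 s=Uranus] and then [p=46 q=100 r=-46 s=Neptune].

[p=40 q=81 r=-40 s=Uranus], [p=46 q=100 r=-46 s=Neptune]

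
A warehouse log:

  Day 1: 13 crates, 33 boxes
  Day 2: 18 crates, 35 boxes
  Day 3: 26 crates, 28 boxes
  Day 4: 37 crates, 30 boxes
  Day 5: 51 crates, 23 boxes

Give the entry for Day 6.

68 crates, 25 boxes

Crates: differences are 5, 8, 11, … (increasing by 3 each time), so 13, 18, 26, 37, 51 → 68.
Boxes goes 33, 35, 28, 30, 23 → 25 (alternating steps +2, −7, +2, −7, …).
So the next record is 68 crates, 25 boxes.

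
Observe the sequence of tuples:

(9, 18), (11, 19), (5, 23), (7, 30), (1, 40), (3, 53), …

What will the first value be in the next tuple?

First value goes 9, 11, 5, 7, 1, 3 → -3 (alternating steps +2, −6, +2, −6, …).

-3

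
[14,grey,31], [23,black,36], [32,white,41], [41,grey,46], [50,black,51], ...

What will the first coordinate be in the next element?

59

For the first coordinate, +9 each step: 14, 23, 32, 41, 50 → 59.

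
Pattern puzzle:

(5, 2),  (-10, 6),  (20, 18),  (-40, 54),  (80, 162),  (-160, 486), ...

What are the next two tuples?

First coordinate — ×(-2) each step: 5, -10, 20, -40, 80, -160 → 320 → -640.
Second coordinate: 2, 6, 18, 54, 162, 486 → 1458 → 4374 (×3 each step).
So the next two tuples are (320, 1458) and (-640, 4374).

(320, 1458), (-640, 4374)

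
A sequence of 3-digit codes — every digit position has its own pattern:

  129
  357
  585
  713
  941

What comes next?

First digit: 1, 3, 5, 7, 9 → 1 (+2 each step, mod 10).
Second digit: +3 each step, mod 10; 2, 5, 8, 1, 4 → 7.
Third digit — −2 each step, mod 10: 9, 7, 5, 3, 1 → 9.
So the next code is 179.

179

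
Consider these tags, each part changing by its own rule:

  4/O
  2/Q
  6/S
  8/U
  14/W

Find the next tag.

22/Y

For the first component, each term is the sum of the two before it: 4, 2, 6, 8, 14 → 22.
Letter: O, Q, S, U, W → Y (letters move forward 2 places in the alphabet).
Putting it together: 22/Y.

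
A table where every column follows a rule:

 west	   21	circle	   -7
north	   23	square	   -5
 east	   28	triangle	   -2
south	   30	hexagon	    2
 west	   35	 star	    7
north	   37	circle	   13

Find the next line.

east  42  square  20

Direction: repeats west → north → east → south; west, north, east, south, west, north → east.
Second component — alternating steps +2, +5, +2, +5, …: 21, 23, 28, 30, 35, 37 → 42.
For the shape, repeats circle → square → triangle → hexagon → star: circle, square, triangle, hexagon, star, circle → square.
Fourth component: differences are 2, 3, 4, … (increasing by 1 each time), so -7, -5, -2, 2, 7, 13 → 20.
So the next line is east  42  square  20.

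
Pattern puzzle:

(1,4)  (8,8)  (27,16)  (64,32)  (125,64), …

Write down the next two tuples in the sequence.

(216,128), (343,256)

First coordinate — perfect cubes: 1³, 2³, 3³, …: 1, 8, 27, 64, 125 → 216 → 343.
Second coordinate: ×2 each step, so 4, 8, 16, 32, 64 → 128 → 256.
Putting the parts together: (216,128) and then (343,256).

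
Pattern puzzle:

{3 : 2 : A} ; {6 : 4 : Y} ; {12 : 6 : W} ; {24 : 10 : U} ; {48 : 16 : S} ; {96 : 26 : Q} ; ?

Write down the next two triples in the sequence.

First coordinate — ×2 each step: 3, 6, 12, 24, 48, 96 → 192 → 384.
Second coordinate: each term is the sum of the two before it, so 2, 4, 6, 10, 16, 26 → 42 → 68.
Letter goes A, Y, W, U, S, Q → O → M (letters move back 2 places in the alphabet, wrapping A→Z).
So the next two triples are {192 : 42 : O} and {384 : 68 : M}.

{192 : 42 : O}, {384 : 68 : M}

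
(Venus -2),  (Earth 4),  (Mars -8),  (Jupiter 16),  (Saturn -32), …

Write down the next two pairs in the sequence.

Planet goes Venus, Earth, Mars, Jupiter, Saturn → Uranus → Neptune (runs through the planets Mercury→Neptune).
Second coordinate: -2, 4, -8, 16, -32 → 64 → -128 (×(-2) each step).
Putting the parts together: (Uranus 64) and then (Neptune -128).

(Uranus 64), (Neptune -128)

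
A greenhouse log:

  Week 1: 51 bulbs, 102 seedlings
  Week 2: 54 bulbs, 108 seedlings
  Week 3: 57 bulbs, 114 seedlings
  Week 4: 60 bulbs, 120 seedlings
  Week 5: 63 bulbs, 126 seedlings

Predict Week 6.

66 bulbs, 132 seedlings

For the bulbs, +3 each step: 51, 54, 57, 60, 63 → 66.
Seedlings: 102, 108, 114, 120, 126 → 132 (always 2 × the bulbs).
Putting it together: 66 bulbs, 132 seedlings.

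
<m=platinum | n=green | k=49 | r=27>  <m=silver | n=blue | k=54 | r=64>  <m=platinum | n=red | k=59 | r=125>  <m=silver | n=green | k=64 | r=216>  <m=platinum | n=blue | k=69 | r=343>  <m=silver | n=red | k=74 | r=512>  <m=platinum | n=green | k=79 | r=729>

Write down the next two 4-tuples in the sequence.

<m=silver | n=blue | k=84 | r=1000>, <m=platinum | n=red | k=89 | r=1331>

M: alternates platinum ↔ silver, so platinum, silver, platinum, silver, platinum, silver, platinum → silver → platinum.
N: repeats green → blue → red; green, blue, red, green, blue, red, green → blue → red.
K: +5 each step; 49, 54, 59, 64, 69, 74, 79 → 84 → 89.
R — perfect cubes: 3³, 4³, 5³, …: 27, 64, 125, 216, 343, 512, 729 → 1000 → 1331.
Putting the parts together: <m=silver | n=blue | k=84 | r=1000> and then <m=platinum | n=red | k=89 | r=1331>.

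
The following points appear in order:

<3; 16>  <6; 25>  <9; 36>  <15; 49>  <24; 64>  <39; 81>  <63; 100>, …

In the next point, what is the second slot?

121

Second slot — perfect squares: 4², 5², 6², …: 16, 25, 36, 49, 64, 81, 100 → 121.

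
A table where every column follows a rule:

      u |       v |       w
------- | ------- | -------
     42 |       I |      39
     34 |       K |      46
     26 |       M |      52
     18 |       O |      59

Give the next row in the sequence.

Column u — −8 each step: 42, 34, 26, 18 → 10.
Column v: letters move forward 2 places in the alphabet; I, K, M, O → Q.
Column w: alternating steps +7, +6, +7, +6, …; 39, 46, 52, 59 → 65.
Putting it together: 10  Q  65.

10  Q  65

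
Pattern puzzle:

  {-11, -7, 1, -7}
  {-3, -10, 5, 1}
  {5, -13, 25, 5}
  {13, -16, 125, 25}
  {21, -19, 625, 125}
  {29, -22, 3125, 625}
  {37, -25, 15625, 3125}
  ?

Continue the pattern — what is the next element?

{45, -28, 78125, 15625}

First value goes -11, -3, 5, 13, 21, 29, 37 → 45 (+8 each step).
Second value — −3 each step: -7, -10, -13, -16, -19, -22, -25 → -28.
Third value goes 1, 5, 25, 125, 625, 3125, 15625 → 78125 (×5 each step).
Fourth value: always the previous value of the third value; -7, 1, 5, 25, 125, 625, 3125 → 15625.
Putting it together: {45, -28, 78125, 15625}.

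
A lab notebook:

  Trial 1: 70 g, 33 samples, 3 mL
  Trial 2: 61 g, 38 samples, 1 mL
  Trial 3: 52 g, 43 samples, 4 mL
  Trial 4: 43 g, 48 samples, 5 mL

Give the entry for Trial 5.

G — −9 each step: 70, 61, 52, 43 → 34.
Samples — +5 each step: 33, 38, 43, 48 → 53.
ML: each term is the sum of the two before it, so 3, 1, 4, 5 → 9.
Putting it together: 34 g, 53 samples, 9 mL.

34 g, 53 samples, 9 mL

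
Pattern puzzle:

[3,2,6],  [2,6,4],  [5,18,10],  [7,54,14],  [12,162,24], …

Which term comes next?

[19,486,38]

For the first entry, each term is the sum of the two before it: 3, 2, 5, 7, 12 → 19.
For the second entry, ×3 each step: 2, 6, 18, 54, 162 → 486.
For the third entry, always 2 × the first entry: 6, 4, 10, 14, 24 → 38.
Combining the parts gives [19,486,38].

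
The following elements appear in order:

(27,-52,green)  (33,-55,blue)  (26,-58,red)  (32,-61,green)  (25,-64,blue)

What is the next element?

First entry: 27, 33, 26, 32, 25 → 31 (alternating steps +6, −7, +6, −7, …).
Second entry: −3 each step, so -52, -55, -58, -61, -64 → -67.
Colour goes green, blue, red, green, blue → red (repeats green → blue → red).
So the next element is (31,-67,red).

(31,-67,red)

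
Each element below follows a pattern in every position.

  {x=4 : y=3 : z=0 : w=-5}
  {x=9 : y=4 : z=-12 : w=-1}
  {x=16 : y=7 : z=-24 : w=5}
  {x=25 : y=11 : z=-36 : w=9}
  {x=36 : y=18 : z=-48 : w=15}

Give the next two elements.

For the x, perfect squares: 2², 3², 4², …: 4, 9, 16, 25, 36 → 49 → 64.
Y: 3, 4, 7, 11, 18 → 29 → 47 (each term is the sum of the two before it).
For the z, −12 each step: 0, -12, -24, -36, -48 → -60 → -72.
W: -5, -1, 5, 9, 15 → 19 → 25 (alternating steps +4, +6, +4, +6, …).
Putting the parts together: {x=49 : y=29 : z=-60 : w=19} and then {x=64 : y=47 : z=-72 : w=25}.

{x=49 : y=29 : z=-60 : w=19}, {x=64 : y=47 : z=-72 : w=25}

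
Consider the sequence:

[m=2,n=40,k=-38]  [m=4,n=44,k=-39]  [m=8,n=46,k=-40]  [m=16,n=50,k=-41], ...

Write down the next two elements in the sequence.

For the m, ×2 each step: 2, 4, 8, 16 → 32 → 64.
N goes 40, 44, 46, 50 → 52 → 56 (alternating steps +4, +2, +4, +2, …).
For the k, −1 each step: -38, -39, -40, -41 → -42 → -43.
Putting the parts together: [m=32,n=52,k=-42] and then [m=64,n=56,k=-43].

[m=32,n=52,k=-42], [m=64,n=56,k=-43]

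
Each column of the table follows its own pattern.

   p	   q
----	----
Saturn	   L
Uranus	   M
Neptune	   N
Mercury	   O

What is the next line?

Column p goes Saturn, Uranus, Neptune, Mercury → Venus (runs through the planets Mercury→Neptune).
Column q: L, M, N, O → P (letters move forward 1 place in the alphabet).
So the next line is Venus  P.

Venus  P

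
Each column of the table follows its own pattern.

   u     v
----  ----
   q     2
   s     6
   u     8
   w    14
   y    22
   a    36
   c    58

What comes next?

Column u: letters move forward 2 places in the alphabet, wrapping Z→A, so q, s, u, w, y, a, c → e.
Column v: each term is the sum of the two before it, so 2, 6, 8, 14, 22, 36, 58 → 94.
Putting it together: e  94.

e  94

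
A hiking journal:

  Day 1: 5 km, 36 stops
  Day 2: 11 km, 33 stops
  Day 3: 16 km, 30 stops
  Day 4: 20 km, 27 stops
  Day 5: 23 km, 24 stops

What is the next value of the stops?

Stops: 36, 33, 30, 27, 24 → 21 (−3 each step).

21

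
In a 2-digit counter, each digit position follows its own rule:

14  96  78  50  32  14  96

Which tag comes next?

First digit: 1, 9, 7, 5, 3, 1, 9 → 7 (−2 each step, mod 10).
Second digit: 4, 6, 8, 0, 2, 4, 6 → 8 (+2 each step, mod 10).
Putting it together: 78.

78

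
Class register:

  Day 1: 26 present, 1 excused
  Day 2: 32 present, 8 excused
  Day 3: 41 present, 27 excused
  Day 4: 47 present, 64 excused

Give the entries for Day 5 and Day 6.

56 present, 125 excused; 62 present, 216 excused

Present goes 26, 32, 41, 47 → 56 → 62 (alternating steps +6, +9, +6, +9, …).
For the excused, perfect cubes: 1³, 2³, 3³, …: 1, 8, 27, 64 → 125 → 216.
So the next two records are 56 present, 125 excused and 62 present, 216 excused.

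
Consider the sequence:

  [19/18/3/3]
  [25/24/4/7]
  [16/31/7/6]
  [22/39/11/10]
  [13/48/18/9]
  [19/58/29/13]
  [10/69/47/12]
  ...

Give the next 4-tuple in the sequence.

First value goes 19, 25, 16, 22, 13, 19, 10 → 16 (alternating steps +6, −9, +6, −9, …).
Second value — differences are 6, 7, 8, … (increasing by 1 each time): 18, 24, 31, 39, 48, 58, 69 → 81.
For the third value, each term is the sum of the two before it: 3, 4, 7, 11, 18, 29, 47 → 76.
Fourth value: 3, 7, 6, 10, 9, 13, 12 → 16 (alternating steps +4, −1, +4, −1, …).
Putting it together: [16/81/76/16].

[16/81/76/16]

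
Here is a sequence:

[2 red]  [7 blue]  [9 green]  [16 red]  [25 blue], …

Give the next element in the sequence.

[41 green]

First part — each term is the sum of the two before it: 2, 7, 9, 16, 25 → 41.
Colour: red, blue, green, red, blue → green (repeats red → blue → green).
So the next element is [41 green].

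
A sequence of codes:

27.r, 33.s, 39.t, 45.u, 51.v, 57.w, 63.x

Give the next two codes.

First component: +6 each step, so 27, 33, 39, 45, 51, 57, 63 → 69 → 75.
Letter: letters move forward 1 place in the alphabet, so r, s, t, u, v, w, x → y → z.
Putting the parts together: 69.y and then 75.z.

69.y, 75.z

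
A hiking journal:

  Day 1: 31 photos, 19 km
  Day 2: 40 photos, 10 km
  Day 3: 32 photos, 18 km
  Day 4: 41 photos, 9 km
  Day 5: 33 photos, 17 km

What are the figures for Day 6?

42 photos, 8 km

Photos: alternating steps +9, −8, +9, −8, …; 31, 40, 32, 41, 33 → 42.
For the km, together with the photos always sums to 50: 19, 10, 18, 9, 17 → 8.
So the next row is 42 photos, 8 km.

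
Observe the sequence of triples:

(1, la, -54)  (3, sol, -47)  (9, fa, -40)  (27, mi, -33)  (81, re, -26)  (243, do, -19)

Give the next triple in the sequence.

(729, ti, -12)

First slot: ×3 each step, so 1, 3, 9, 27, 81, 243 → 729.
Note: la, sol, fa, mi, re, do → ti (runs backward through the solfège scale do→ti).
Third slot: +7 each step, so -54, -47, -40, -33, -26, -19 → -12.
So the next triple is (729, ti, -12).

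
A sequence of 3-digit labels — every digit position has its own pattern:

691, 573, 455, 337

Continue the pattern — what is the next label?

First digit — −1 each step, mod 10: 6, 5, 4, 3 → 2.
Second digit — −2 each step, mod 10: 9, 7, 5, 3 → 1.
Third digit — +2 each step, mod 10: 1, 3, 5, 7 → 9.
So the next label is 219.

219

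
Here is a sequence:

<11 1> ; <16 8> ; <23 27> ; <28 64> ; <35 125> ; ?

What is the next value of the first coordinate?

40

First coordinate goes 11, 16, 23, 28, 35 → 40 (alternating steps +5, +7, +5, +7, …).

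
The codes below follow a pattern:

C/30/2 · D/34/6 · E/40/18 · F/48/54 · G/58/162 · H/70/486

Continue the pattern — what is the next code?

I/84/1458

Letter — letters move forward 1 place in the alphabet: C, D, E, F, G, H → I.
Second component — differences are 4, 6, 8, … (increasing by 2 each time): 30, 34, 40, 48, 58, 70 → 84.
Third component: ×3 each step, so 2, 6, 18, 54, 162, 486 → 1458.
Putting it together: I/84/1458.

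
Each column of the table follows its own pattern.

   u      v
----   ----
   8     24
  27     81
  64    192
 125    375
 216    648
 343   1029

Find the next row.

512  1536

Column u: perfect cubes: 2³, 3³, 4³, …; 8, 27, 64, 125, 216, 343 → 512.
Column v goes 24, 81, 192, 375, 648, 1029 → 1536 (always 3 × the column u).
So the next row is 512  1536.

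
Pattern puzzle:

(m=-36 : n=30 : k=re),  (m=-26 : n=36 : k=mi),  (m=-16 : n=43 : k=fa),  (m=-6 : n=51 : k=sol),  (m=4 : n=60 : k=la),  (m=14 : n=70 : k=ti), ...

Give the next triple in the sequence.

(m=24 : n=81 : k=do)

M — +10 each step: -36, -26, -16, -6, 4, 14 → 24.
N goes 30, 36, 43, 51, 60, 70 → 81 (differences are 6, 7, 8, … (increasing by 1 each time)).
K: re, mi, fa, sol, la, ti → do (runs through the solfège scale do→ti).
Combining the parts gives (m=24 : n=81 : k=do).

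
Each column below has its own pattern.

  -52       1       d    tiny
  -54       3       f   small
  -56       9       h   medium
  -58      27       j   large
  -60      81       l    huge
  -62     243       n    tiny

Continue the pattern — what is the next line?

First component: −2 each step, so -52, -54, -56, -58, -60, -62 → -64.
Second component: 1, 3, 9, 27, 81, 243 → 729 (×3 each step).
Letter: letters move forward 2 places in the alphabet; d, f, h, j, l, n → p.
For the size, repeats tiny → small → medium → large → huge: tiny, small, medium, large, huge, tiny → small.
Combining the parts gives -64  729  p  small.

-64  729  p  small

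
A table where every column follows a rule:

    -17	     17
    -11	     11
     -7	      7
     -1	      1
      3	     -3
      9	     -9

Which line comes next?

First component: -17, -11, -7, -1, 3, 9 → 13 (alternating steps +6, +4, +6, +4, …).
For the second component, always the negative of the first component: 17, 11, 7, 1, -3, -9 → -13.
Combining the parts gives 13  -13.

13  -13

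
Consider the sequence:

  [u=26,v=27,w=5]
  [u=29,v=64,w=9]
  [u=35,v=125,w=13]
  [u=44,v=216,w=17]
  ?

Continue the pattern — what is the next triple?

[u=56,v=343,w=21]

For the u, differences are 3, 6, 9, … (increasing by 3 each time): 26, 29, 35, 44 → 56.
V — perfect cubes: 3³, 4³, 5³, …: 27, 64, 125, 216 → 343.
W — +4 each step: 5, 9, 13, 17 → 21.
Putting it together: [u=56,v=343,w=21].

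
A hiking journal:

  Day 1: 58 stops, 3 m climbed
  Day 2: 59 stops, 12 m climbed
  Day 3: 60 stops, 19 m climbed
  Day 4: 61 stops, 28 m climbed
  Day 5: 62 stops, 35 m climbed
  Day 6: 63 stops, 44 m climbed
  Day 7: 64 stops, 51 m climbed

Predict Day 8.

65 stops, 60 m climbed

Stops goes 58, 59, 60, 61, 62, 63, 64 → 65 (+1 each step).
M climbed — alternating steps +9, +7, +9, +7, …: 3, 12, 19, 28, 35, 44, 51 → 60.
So the next record is 65 stops, 60 m climbed.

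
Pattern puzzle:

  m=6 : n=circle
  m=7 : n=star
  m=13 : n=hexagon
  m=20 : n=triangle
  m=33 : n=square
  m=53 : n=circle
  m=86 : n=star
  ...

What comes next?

M: each term is the sum of the two before it, so 6, 7, 13, 20, 33, 53, 86 → 139.
N: circle, star, hexagon, triangle, square, circle, star → hexagon (repeats circle → star → hexagon → triangle → square).
Putting it together: m=139 : n=hexagon.

m=139 : n=hexagon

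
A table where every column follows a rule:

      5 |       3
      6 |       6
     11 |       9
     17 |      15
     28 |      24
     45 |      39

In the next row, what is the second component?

63

Second component: 3, 6, 9, 15, 24, 39 → 63 (each term is the sum of the two before it).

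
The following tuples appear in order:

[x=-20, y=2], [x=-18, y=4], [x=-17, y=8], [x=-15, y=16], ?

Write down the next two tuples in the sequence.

X goes -20, -18, -17, -15 → -14 → -12 (alternating steps +2, +1, +2, +1, …).
Y: ×2 each step; 2, 4, 8, 16 → 32 → 64.
So the next two tuples are [x=-14, y=32] and [x=-12, y=64].

[x=-14, y=32], [x=-12, y=64]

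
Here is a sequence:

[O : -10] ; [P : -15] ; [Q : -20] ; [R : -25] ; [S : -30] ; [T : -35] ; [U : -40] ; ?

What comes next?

Letter: O, P, Q, R, S, T, U → V (letters move forward 1 place in the alphabet).
Second component goes -10, -15, -20, -25, -30, -35, -40 → -45 (−5 each step).
So the next element is [V : -45].

[V : -45]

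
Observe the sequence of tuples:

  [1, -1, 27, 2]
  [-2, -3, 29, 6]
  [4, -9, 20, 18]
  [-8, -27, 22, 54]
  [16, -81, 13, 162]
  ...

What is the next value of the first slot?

First slot: 1, -2, 4, -8, 16 → -32 (×(-2) each step).

-32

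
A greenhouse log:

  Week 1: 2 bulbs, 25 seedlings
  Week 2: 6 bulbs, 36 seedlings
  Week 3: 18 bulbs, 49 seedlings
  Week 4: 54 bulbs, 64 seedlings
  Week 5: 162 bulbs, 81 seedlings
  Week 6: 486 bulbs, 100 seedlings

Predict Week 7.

1458 bulbs, 121 seedlings

Bulbs goes 2, 6, 18, 54, 162, 486 → 1458 (×3 each step).
Seedlings: perfect squares: 5², 6², 7², …; 25, 36, 49, 64, 81, 100 → 121.
So the next line is 1458 bulbs, 121 seedlings.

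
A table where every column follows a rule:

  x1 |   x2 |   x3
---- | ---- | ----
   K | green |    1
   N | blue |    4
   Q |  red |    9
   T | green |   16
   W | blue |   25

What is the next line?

Z  red  36

Column x1: letters move forward 3 places in the alphabet, so K, N, Q, T, W → Z.
Column x2: repeats green → blue → red; green, blue, red, green, blue → red.
Column x3: perfect squares: 1², 2², 3², …; 1, 4, 9, 16, 25 → 36.
Combining the parts gives Z  red  36.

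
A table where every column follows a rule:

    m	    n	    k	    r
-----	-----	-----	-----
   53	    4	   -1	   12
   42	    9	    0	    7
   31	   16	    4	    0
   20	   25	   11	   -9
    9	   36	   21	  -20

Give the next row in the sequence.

For the column m, −11 each step: 53, 42, 31, 20, 9 → -2.
For the column n, perfect squares: 2², 3², 4², …: 4, 9, 16, 25, 36 → 49.
For the column k, differences are 1, 4, 7, … (increasing by 3 each time): -1, 0, 4, 11, 21 → 34.
Column r: together with the column n always sums to 16; 12, 7, 0, -9, -20 → -33.
Putting it together: -2  49  34  -33.

-2  49  34  -33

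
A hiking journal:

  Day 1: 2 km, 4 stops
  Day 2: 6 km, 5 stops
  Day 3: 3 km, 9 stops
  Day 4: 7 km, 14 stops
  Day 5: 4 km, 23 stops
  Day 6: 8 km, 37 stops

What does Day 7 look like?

5 km, 60 stops

Km: alternating steps +4, −3, +4, −3, …, so 2, 6, 3, 7, 4, 8 → 5.
Stops: 4, 5, 9, 14, 23, 37 → 60 (each term is the sum of the two before it).
Combining the parts gives 5 km, 60 stops.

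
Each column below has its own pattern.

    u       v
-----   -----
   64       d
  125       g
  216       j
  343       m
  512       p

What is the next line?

Column u: perfect cubes: 4³, 5³, 6³, …; 64, 125, 216, 343, 512 → 729.
Column v: d, g, j, m, p → s (letters move forward 3 places in the alphabet).
So the next line is 729  s.

729  s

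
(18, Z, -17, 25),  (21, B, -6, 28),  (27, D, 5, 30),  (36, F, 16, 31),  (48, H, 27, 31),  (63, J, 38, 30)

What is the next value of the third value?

First value goes 18, 21, 27, 36, 48, 63 → 81 (differences are 3, 6, 9, … (increasing by 3 each time)).
Letter — letters move forward 2 places in the alphabet, wrapping Z→A: Z, B, D, F, H, J → L.
Third value goes -17, -6, 5, 16, 27, 38 → 49 (+11 each step).
Fourth value — differences are 3, 2, 1, … (decreasing by 1 each time): 25, 28, 30, 31, 31, 30 → 28.

49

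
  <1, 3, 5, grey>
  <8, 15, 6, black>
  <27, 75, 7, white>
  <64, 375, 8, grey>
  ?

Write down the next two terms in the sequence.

First slot: 1, 8, 27, 64 → 125 → 216 (perfect cubes: 1³, 2³, 3³, …).
Second slot: ×5 each step, so 3, 15, 75, 375 → 1875 → 9375.
For the third slot, +1 each step: 5, 6, 7, 8 → 9 → 10.
Shade: grey, black, white, grey → black → white (repeats grey → black → white).
Putting the parts together: <125, 1875, 9, black> and then <216, 9375, 10, white>.

<125, 1875, 9, black>, <216, 9375, 10, white>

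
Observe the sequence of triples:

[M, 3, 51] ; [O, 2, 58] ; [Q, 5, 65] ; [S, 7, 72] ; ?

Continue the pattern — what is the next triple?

Letter goes M, O, Q, S → U (letters move forward 2 places in the alphabet).
Second value: each term is the sum of the two before it, so 3, 2, 5, 7 → 12.
Third value goes 51, 58, 65, 72 → 79 (+7 each step).
So the next triple is [U, 12, 79].

[U, 12, 79]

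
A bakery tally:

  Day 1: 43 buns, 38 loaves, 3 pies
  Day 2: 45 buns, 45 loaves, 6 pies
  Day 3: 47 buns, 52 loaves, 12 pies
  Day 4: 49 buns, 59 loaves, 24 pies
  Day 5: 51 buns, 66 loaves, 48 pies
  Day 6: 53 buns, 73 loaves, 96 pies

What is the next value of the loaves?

Loaves: +7 each step; 38, 45, 52, 59, 66, 73 → 80.

80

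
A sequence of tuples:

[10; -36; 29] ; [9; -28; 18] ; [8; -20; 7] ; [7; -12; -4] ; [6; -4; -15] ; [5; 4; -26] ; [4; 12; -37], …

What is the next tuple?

For the first part, −1 each step: 10, 9, 8, 7, 6, 5, 4 → 3.
For the second part, +8 each step: -36, -28, -20, -12, -4, 4, 12 → 20.
Third part: −11 each step; 29, 18, 7, -4, -15, -26, -37 → -48.
Combining the parts gives [3; 20; -48].

[3; 20; -48]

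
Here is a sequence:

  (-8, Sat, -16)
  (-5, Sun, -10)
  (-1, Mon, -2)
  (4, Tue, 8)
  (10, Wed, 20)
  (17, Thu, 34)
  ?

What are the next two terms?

First value: -8, -5, -1, 4, 10, 17 → 25 → 34 (differences are 3, 4, 5, … (increasing by 1 each time)).
Day: runs through the weekdays Mon→Sun; Sat, Sun, Mon, Tue, Wed, Thu → Fri → Sat.
Third value: always 2 × the first value; -16, -10, -2, 8, 20, 34 → 50 → 68.
Putting the parts together: (25, Fri, 50) and then (34, Sat, 68).

(25, Fri, 50), (34, Sat, 68)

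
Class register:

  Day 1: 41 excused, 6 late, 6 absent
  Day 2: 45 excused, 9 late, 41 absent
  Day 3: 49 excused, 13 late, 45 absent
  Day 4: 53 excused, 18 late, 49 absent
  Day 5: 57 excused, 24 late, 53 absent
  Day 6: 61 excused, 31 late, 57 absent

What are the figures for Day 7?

65 excused, 39 late, 61 absent

Excused: +4 each step; 41, 45, 49, 53, 57, 61 → 65.
Late: differences are 3, 4, 5, … (increasing by 1 each time), so 6, 9, 13, 18, 24, 31 → 39.
Absent — always the previous value of the excused: 6, 41, 45, 49, 53, 57 → 61.
Combining the parts gives 65 excused, 39 late, 61 absent.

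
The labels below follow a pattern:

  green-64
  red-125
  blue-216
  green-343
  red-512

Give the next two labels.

Colour — repeats green → red → blue: green, red, blue, green, red → blue → green.
Second component — perfect cubes: 4³, 5³, 6³, …: 64, 125, 216, 343, 512 → 729 → 1000.
So the next two labels are blue-729 and green-1000.

blue-729 then green-1000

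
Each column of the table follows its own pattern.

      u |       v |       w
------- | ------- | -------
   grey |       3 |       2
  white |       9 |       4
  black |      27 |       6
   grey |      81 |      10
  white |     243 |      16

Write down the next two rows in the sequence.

black  729  26; grey  2187  42

For the column u, repeats grey → white → black: grey, white, black, grey, white → black → grey.
For the column v, ×3 each step: 3, 9, 27, 81, 243 → 729 → 2187.
Column w: each term is the sum of the two before it; 2, 4, 6, 10, 16 → 26 → 42.
Putting the parts together: black  729  26 and then grey  2187  42.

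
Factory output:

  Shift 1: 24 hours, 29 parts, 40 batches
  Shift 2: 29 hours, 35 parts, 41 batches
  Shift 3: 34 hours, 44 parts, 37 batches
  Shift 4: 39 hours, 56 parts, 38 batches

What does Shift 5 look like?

44 hours, 71 parts, 34 batches

Hours: +5 each step; 24, 29, 34, 39 → 44.
Parts goes 29, 35, 44, 56 → 71 (differences are 6, 9, 12, … (increasing by 3 each time)).
Batches: alternating steps +1, −4, +1, −4, …, so 40, 41, 37, 38 → 34.
So the next line is 44 hours, 71 parts, 34 batches.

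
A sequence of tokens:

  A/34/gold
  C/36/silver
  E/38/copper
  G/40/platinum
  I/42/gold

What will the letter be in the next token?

K

Letter goes A, C, E, G, I → K (letters move forward 2 places in the alphabet).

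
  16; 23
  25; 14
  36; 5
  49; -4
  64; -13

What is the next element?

First slot: perfect squares: 4², 5², 6², …; 16, 25, 36, 49, 64 → 81.
Second slot: 23, 14, 5, -4, -13 → -22 (−9 each step).
So the next element is 81; -22.

81; -22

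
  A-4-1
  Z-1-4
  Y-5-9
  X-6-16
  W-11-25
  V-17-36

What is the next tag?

U-28-49

Letter goes A, Z, Y, X, W, V → U (letters move back 1 place in the alphabet, wrapping A→Z).
Second component: each term is the sum of the two before it; 4, 1, 5, 6, 11, 17 → 28.
Third component: 1, 4, 9, 16, 25, 36 → 49 (perfect squares: 1², 2², 3², …).
So the next tag is U-28-49.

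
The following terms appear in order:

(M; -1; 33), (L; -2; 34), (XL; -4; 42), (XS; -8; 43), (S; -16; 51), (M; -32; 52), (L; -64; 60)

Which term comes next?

(XL; -128; 61)

Size — repeats M → L → XL → XS → S: M, L, XL, XS, S, M, L → XL.
Second slot — ×2 each step: -1, -2, -4, -8, -16, -32, -64 → -128.
Third slot goes 33, 34, 42, 43, 51, 52, 60 → 61 (alternating steps +1, +8, +1, +8, …).
Combining the parts gives (XL; -128; 61).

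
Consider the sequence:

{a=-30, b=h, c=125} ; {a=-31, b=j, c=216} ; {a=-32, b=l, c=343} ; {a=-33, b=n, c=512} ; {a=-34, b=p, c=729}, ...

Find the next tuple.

{a=-35, b=r, c=1000}

A: −1 each step; -30, -31, -32, -33, -34 → -35.
For the b, letters move forward 2 places in the alphabet: h, j, l, n, p → r.
C: 125, 216, 343, 512, 729 → 1000 (perfect cubes: 5³, 6³, 7³, …).
Combining the parts gives {a=-35, b=r, c=1000}.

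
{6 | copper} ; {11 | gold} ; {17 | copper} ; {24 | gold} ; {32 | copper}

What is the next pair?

{41 | gold}

First coordinate goes 6, 11, 17, 24, 32 → 41 (differences are 5, 6, 7, … (increasing by 1 each time)).
Metal: alternates copper ↔ gold; copper, gold, copper, gold, copper → gold.
Putting it together: {41 | gold}.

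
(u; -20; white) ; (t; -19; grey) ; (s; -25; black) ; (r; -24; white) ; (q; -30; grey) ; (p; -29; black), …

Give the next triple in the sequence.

Letter: u, t, s, r, q, p → o (letters move back 1 place in the alphabet).
Second coordinate: -20, -19, -25, -24, -30, -29 → -35 (alternating steps +1, −6, +1, −6, …).
Shade — repeats white → grey → black: white, grey, black, white, grey, black → white.
So the next triple is (o; -35; white).

(o; -35; white)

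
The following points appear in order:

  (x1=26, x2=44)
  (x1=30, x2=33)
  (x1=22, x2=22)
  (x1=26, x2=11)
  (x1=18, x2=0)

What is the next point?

(x1=22, x2=-11)

X1: 26, 30, 22, 26, 18 → 22 (alternating steps +4, −8, +4, −8, …).
X2 goes 44, 33, 22, 11, 0 → -11 (−11 each step).
Putting it together: (x1=22, x2=-11).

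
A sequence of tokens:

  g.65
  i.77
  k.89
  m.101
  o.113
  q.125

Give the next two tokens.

s.137 then u.149

For the letter, letters move forward 2 places in the alphabet: g, i, k, m, o, q → s → u.
Second component — +12 each step: 65, 77, 89, 101, 113, 125 → 137 → 149.
Putting the parts together: s.137 and then u.149.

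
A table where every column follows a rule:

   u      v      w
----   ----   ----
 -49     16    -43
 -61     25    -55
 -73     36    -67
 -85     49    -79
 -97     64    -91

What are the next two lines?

Column u goes -49, -61, -73, -85, -97 → -109 → -121 (−12 each step).
Column v: perfect squares: 4², 5², 6², …; 16, 25, 36, 49, 64 → 81 → 100.
Column w goes -43, -55, -67, -79, -91 → -103 → -115 (always 6 more than the column u).
Putting the parts together: -109  81  -103 and then -121  100  -115.

-109  81  -103; -121  100  -115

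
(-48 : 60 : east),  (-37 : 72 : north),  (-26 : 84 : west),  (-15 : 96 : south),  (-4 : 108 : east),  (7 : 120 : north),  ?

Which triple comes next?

First component — +11 each step: -48, -37, -26, -15, -4, 7 → 18.
Second component: 60, 72, 84, 96, 108, 120 → 132 (+12 each step).
Direction: repeats east → north → west → south; east, north, west, south, east, north → west.
Combining the parts gives (18 : 132 : west).

(18 : 132 : west)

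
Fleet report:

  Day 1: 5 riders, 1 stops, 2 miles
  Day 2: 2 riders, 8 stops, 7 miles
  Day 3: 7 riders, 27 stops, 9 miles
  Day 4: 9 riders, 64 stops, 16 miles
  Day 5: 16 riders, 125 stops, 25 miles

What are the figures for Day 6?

For the riders, each term is the sum of the two before it: 5, 2, 7, 9, 16 → 25.
For the stops, perfect cubes: 1³, 2³, 3³, …: 1, 8, 27, 64, 125 → 216.
Miles — each term is the sum of the two before it: 2, 7, 9, 16, 25 → 41.
Combining the parts gives 25 riders, 216 stops, 41 miles.

25 riders, 216 stops, 41 miles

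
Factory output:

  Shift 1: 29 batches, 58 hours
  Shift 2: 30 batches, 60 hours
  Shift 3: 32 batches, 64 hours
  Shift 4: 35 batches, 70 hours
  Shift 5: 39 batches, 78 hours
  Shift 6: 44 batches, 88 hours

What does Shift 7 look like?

Batches goes 29, 30, 32, 35, 39, 44 → 50 (differences are 1, 2, 3, … (increasing by 1 each time)).
Hours: 58, 60, 64, 70, 78, 88 → 100 (always 2 × the batches).
Combining the parts gives 50 batches, 100 hours.

50 batches, 100 hours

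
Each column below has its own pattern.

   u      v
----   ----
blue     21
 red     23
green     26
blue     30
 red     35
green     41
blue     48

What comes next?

Column u: blue, red, green, blue, red, green, blue → red (repeats blue → red → green).
Column v: differences are 2, 3, 4, … (increasing by 1 each time), so 21, 23, 26, 30, 35, 41, 48 → 56.
Combining the parts gives red  56.

red  56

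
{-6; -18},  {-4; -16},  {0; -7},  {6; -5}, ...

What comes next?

First coordinate goes -6, -4, 0, 6 → 14 (differences are 2, 4, 6, … (increasing by 2 each time)).
Second coordinate: alternating steps +2, +9, +2, +9, …; -18, -16, -7, -5 → 4.
Putting it together: {14; 4}.

{14; 4}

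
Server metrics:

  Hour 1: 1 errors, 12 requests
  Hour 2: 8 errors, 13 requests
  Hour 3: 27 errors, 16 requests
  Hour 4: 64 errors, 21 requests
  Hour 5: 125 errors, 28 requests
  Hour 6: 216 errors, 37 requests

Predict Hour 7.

For the errors, perfect cubes: 1³, 2³, 3³, …: 1, 8, 27, 64, 125, 216 → 343.
Requests goes 12, 13, 16, 21, 28, 37 → 48 (differences are 1, 3, 5, … (increasing by 2 each time)).
Combining the parts gives 343 errors, 48 requests.

343 errors, 48 requests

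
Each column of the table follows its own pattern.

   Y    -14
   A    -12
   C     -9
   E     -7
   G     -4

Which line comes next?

I  -2

Letter: letters move forward 2 places in the alphabet, wrapping Z→A; Y, A, C, E, G → I.
Second component goes -14, -12, -9, -7, -4 → -2 (alternating steps +2, +3, +2, +3, …).
Putting it together: I  -2.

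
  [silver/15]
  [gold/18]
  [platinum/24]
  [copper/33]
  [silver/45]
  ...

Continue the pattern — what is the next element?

[gold/60]

Metal: repeats silver → gold → platinum → copper; silver, gold, platinum, copper, silver → gold.
Second slot: differences are 3, 6, 9, … (increasing by 3 each time), so 15, 18, 24, 33, 45 → 60.
So the next element is [gold/60].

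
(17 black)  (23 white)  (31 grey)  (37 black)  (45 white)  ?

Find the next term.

First coordinate goes 17, 23, 31, 37, 45 → 51 (alternating steps +6, +8, +6, +8, …).
Shade goes black, white, grey, black, white → grey (repeats black → white → grey).
Combining the parts gives (51 grey).

(51 grey)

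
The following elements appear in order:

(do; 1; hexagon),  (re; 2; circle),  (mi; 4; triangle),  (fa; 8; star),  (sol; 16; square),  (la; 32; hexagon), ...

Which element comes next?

(ti; 64; circle)

Note: runs through the solfège scale do→ti, so do, re, mi, fa, sol, la → ti.
Second value — ×2 each step: 1, 2, 4, 8, 16, 32 → 64.
Shape: repeats hexagon → circle → triangle → star → square; hexagon, circle, triangle, star, square, hexagon → circle.
Combining the parts gives (ti; 64; circle).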